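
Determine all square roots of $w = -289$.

|w| = 289, arg(w) = 180°
Root modulus = 289^(1/2) = 17
Root arguments: θ_k = (180° + 360°k)/2 for k = 0, 1, ..., 1
Roots: 17i, -17i


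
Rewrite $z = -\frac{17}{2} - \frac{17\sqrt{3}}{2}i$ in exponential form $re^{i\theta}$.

r = |z| = sqrt((-17/2)^2 + (-17*sqrt(3)/2)^2) = sqrt(289/4 + 867/4) = sqrt(289) = 17
θ = arctan(b/a) = arctan(-14.7224/-8.5) (quadrant-adjusted) = -120° = -2π/3
z = 17e^(-i*2π/3)


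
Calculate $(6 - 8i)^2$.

(a + bi)^2 = a^2 - b^2 + 2abi
= 6^2 - (-8)^2 + 2*6*(-8)i
= -28 - 96i


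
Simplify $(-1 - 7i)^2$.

(a + bi)^2 = a^2 - b^2 + 2abi
= (-1)^2 - (-7)^2 + 2*(-1)*(-7)i
= -48 + 14i


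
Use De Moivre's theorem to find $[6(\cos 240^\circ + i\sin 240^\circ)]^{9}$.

By De Moivre: z^n = r^n(cos(nθ) + i sin(nθ))
= 6^9(cos(9*240°) + i sin(9*240°))
= 10077696(cos 0° + i sin 0°)
= 10077696


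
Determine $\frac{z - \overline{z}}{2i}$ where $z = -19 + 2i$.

z - conjugate(z) = 2bi
(z - conjugate(z))/(2i) = 2bi/(2i) = b = 2


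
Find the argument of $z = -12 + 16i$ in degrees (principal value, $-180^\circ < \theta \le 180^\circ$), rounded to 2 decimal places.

θ = arctan(b/a) = arctan(16/-12) (quadrant-adjusted) = 126.87°


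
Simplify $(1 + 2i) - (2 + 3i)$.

(1 - 2) + (2 - 3)i = -1 - i


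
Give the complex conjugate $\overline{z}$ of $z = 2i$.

If z = a + bi, then conjugate(z) = a - bi
conjugate(2i) = -2i


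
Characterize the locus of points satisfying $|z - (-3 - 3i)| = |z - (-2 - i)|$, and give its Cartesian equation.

|z - z1| = |z - z2| means z is equidistant from z1 and z2,
i.e. the perpendicular bisector of the segment from (-3, -3) to (-2, -1) (midpoint (-5/2, -2)).
With z = x + yi, square both sides:
(x - (-3))^2 + (y - (-3))^2 = (x - (-2))^2 + (y - (-1))^2
The x^2 and y^2 terms cancel: 2x + 4y = 5 - 18 = -13
Simplify: 2x + 4y = -13
Locus: Perpendicular bisector of the segment from (-3, -3) to (-2, -1): the line 2x + 4y = -13


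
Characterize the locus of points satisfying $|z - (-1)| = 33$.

|z - z0| = r describes a circle centered at z0 with radius r
Here z0 = -1 and r = 33
Locus: Circle centered at (-1, 0) with radius 33


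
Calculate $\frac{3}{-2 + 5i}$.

Multiply numerator and denominator by conjugate (-2 - 5i):
= (3)(-2 - 5i) / ((-2)^2 + 5^2)
= (-6 - 15i) / 29
= -6/29 - (15/29)i


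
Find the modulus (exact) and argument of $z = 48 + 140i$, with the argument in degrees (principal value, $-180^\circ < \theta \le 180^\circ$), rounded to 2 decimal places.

|z| = sqrt(48^2 + 140^2) = 148
arg(z) = arctan(b/a) = arctan(140/48) (quadrant-adjusted) = 71.08°


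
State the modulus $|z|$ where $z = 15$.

|z| = sqrt(a^2 + b^2) = sqrt(15^2 + 0^2) = sqrt(225) = 15


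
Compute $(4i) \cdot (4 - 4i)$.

(a1*a2 - b1*b2) + (a1*b2 + b1*a2)i
= (0 - (-16)) + (0 + 16)i
= 16 + 16i


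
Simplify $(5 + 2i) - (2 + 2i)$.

(5 - 2) + (2 - 2)i = 3


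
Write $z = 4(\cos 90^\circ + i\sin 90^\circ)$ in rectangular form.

a = r cos θ = 4 * 0 = 0
b = r sin θ = 4 * 1 = 4
z = 4i


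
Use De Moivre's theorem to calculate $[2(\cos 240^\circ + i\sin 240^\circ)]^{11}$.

By De Moivre: z^n = r^n(cos(nθ) + i sin(nθ))
= 2^11(cos(11*240°) + i sin(11*240°))
= 2048(cos 120° + i sin 120°)
= -1024 + 1024*sqrt(3)i


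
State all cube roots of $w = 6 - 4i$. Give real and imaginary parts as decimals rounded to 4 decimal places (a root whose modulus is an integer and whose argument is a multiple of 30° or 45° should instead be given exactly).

|w| = sqrt(52) ≈ 7.211103, arg(w) ≈ 326.309932°
Root modulus = sqrt(52)^(1/3) ≈ 1.931971
Root arguments: θ_k = (arg(w) + 360°k)/3 for k = 0, 1, ..., 2
Compute each root as (root modulus)(cos θ_k + i sin θ_k) using full-precision intermediates, then round to 4 decimal places.
Roots: -0.6216 + 1.8292i, -1.2733 - 1.4530i, 1.8950 - 0.3762i


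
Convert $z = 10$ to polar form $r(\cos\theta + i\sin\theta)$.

r = |z| = sqrt(a^2 + b^2) = sqrt((10)^2 + (0)^2) = sqrt(100 + 0) = sqrt(100) = 10
b = 0 and a > 0, so z lies on the positive real axis: θ = 0°
z = 10(cos 0° + i sin 0°)


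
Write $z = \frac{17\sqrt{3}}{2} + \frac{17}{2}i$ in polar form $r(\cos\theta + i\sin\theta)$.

r = |z| = sqrt(a^2 + b^2) = sqrt((17*sqrt(3)/2)^2 + (17/2)^2) = sqrt(867/4 + 289/4) = sqrt(289) = 17
θ = arctan(b/a) = arctan(8.5/14.7224) (quadrant-adjusted) = 30°
z = 17(cos 30° + i sin 30°)


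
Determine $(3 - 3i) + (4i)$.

(3 + 0) + (-3 + 4)i = 3 + i


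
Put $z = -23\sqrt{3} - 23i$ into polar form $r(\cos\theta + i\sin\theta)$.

r = |z| = sqrt(a^2 + b^2) = sqrt((-23*sqrt(3))^2 + (-23)^2) = sqrt(1587 + 529) = sqrt(2116) = 46
θ = arctan(b/a) = arctan(-23/-39.8372) (quadrant-adjusted) = 210°
z = 46(cos 210° + i sin 210°)


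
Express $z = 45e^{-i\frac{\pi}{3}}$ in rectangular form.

a = r cos θ = 45 * 1/2 = 45/2
b = r sin θ = 45 * -sqrt(3)/2 = -45*sqrt(3)/2
z = 45/2 - (45*sqrt(3)/2)i


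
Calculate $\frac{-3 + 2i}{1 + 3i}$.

Multiply numerator and denominator by conjugate (1 - 3i):
= (-3 + 2i)(1 - 3i) / (1^2 + 3^2)
= (3 + 11i) / 10
= 3/10 + (11/10)i


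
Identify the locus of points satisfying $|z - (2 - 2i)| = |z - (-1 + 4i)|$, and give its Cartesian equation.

|z - z1| = |z - z2| means z is equidistant from z1 and z2,
i.e. the perpendicular bisector of the segment from (2, -2) to (-1, 4) (midpoint (1/2, 1)).
With z = x + yi, square both sides:
(x - 2)^2 + (y - (-2))^2 = (x - (-1))^2 + (y - 4)^2
The x^2 and y^2 terms cancel: -6x + 12y = 17 - 8 = 9
Simplify: 2x - 4y = -3
Locus: Perpendicular bisector of the segment from (2, -2) to (-1, 4): the line 2x - 4y = -3


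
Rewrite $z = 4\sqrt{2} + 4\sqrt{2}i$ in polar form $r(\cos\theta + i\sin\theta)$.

r = |z| = sqrt(a^2 + b^2) = sqrt((4*sqrt(2))^2 + (4*sqrt(2))^2) = sqrt(32 + 32) = sqrt(64) = 8
θ = arctan(b/a) = arctan(5.6569/5.6569) (quadrant-adjusted) = 45°
z = 8(cos 45° + i sin 45°)


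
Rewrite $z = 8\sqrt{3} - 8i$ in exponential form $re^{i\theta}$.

r = |z| = sqrt((8*sqrt(3))^2 + (-8)^2) = sqrt(192 + 64) = sqrt(256) = 16
θ = arctan(b/a) = arctan(-8/13.8564) (quadrant-adjusted) = -30° = -π/6
z = 16e^(-i*π/6)


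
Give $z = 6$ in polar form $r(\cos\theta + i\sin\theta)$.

r = |z| = sqrt(a^2 + b^2) = sqrt((6)^2 + (0)^2) = sqrt(36 + 0) = sqrt(36) = 6
b = 0 and a > 0, so z lies on the positive real axis: θ = 0°
z = 6(cos 0° + i sin 0°)


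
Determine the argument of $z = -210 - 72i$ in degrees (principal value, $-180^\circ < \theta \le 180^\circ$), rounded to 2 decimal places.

θ = arctan(b/a) = arctan(-72/-210) (quadrant-adjusted) = -161.08°


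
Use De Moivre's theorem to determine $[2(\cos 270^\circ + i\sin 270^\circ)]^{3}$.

By De Moivre: z^n = r^n(cos(nθ) + i sin(nθ))
= 2^3(cos(3*270°) + i sin(3*270°))
= 8(cos 90° + i sin 90°)
= 8i


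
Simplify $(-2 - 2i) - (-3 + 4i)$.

(-2 - (-3)) + (-2 - 4)i = 1 - 6i


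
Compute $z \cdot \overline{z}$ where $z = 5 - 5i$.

z * conjugate(z) = |z|^2 = a^2 + b^2
= 5^2 + (-5)^2 = 50


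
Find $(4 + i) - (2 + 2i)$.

(4 - 2) + (1 - 2)i = 2 - i


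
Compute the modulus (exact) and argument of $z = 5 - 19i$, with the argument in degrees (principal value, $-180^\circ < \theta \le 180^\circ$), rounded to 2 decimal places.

|z| = sqrt(5^2 + (-19)^2) = sqrt(386)
arg(z) = arctan(b/a) = arctan(-19/5) (quadrant-adjusted) = -75.26°


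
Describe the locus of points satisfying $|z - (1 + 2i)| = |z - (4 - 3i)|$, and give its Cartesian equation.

|z - z1| = |z - z2| means z is equidistant from z1 and z2,
i.e. the perpendicular bisector of the segment from (1, 2) to (4, -3) (midpoint (5/2, -1/2)).
With z = x + yi, square both sides:
(x - 1)^2 + (y - 2)^2 = (x - 4)^2 + (y - (-3))^2
The x^2 and y^2 terms cancel: 6x + (-10)y = 25 - 5 = 20
Simplify: 3x - 5y = 10
Locus: Perpendicular bisector of the segment from (1, 2) to (4, -3): the line 3x - 5y = 10


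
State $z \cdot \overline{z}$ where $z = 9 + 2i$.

z * conjugate(z) = |z|^2 = a^2 + b^2
= 9^2 + 2^2 = 85


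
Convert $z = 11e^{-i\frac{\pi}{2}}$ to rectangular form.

a = r cos θ = 11 * 0 = 0
b = r sin θ = 11 * -1 = -11
z = -11i


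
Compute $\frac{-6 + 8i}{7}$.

Divisor is real, so divide each part by 7:
= -6/7 + (8/7)i


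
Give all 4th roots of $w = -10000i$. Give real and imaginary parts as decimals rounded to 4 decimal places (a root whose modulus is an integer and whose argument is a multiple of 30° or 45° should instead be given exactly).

|w| = 10000, arg(w) = 270°
Root modulus = 10000^(1/4) = 10
Root arguments: θ_k = (270° + 360°k)/4 for k = 0, 1, ..., 3
Compute each root as (root modulus)(cos θ_k + i sin θ_k) using full-precision intermediates, then round to 4 decimal places.
Roots: 3.8268 + 9.2388i, -9.2388 + 3.8268i, -3.8268 - 9.2388i, 9.2388 - 3.8268i


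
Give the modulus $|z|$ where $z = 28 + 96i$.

|z| = sqrt(a^2 + b^2) = sqrt(28^2 + 96^2) = sqrt(10000) = 100


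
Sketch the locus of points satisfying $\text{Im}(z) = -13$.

Im(z) = y where z = x + yi; the equation y = -13 is satisfied by all points with that y-coordinate
Locus: Horizontal line y = -13


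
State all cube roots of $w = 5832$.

|w| = 5832, arg(w) = 0°
Root modulus = 5832^(1/3) = 18
Root arguments: θ_k = (0° + 360°k)/3 for k = 0, 1, ..., 2
Roots: 18, -9 + 9*sqrt(3)i, -9 - 9*sqrt(3)i


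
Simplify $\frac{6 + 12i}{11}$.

Divisor is real, so divide each part by 11:
= 6/11 + (12/11)i


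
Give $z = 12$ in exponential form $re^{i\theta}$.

r = |z| = sqrt((12)^2 + (0)^2) = sqrt(144 + 0) = sqrt(144) = 12
b = 0 and a > 0, so z lies on the positive real axis: θ = 0
z = 12e^(i*0) = 12


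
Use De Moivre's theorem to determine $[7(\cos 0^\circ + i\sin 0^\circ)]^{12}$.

By De Moivre: z^n = r^n(cos(nθ) + i sin(nθ))
= 7^12(cos(12*0°) + i sin(12*0°))
= 13841287201(cos 0° + i sin 0°)
= 13841287201


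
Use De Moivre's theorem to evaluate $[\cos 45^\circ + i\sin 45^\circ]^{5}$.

By De Moivre: z^n = r^n(cos(nθ) + i sin(nθ))
= 1^5(cos(5*45°) + i sin(5*45°))
= 1(cos 225° + i sin 225°)
= -sqrt(2)/2 - (sqrt(2)/2)i


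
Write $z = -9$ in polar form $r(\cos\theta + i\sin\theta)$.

r = |z| = sqrt(a^2 + b^2) = sqrt((-9)^2 + (0)^2) = sqrt(81 + 0) = sqrt(81) = 9
b = 0 and a < 0, so z lies on the negative real axis: θ = 180°
z = 9(cos 180° + i sin 180°)


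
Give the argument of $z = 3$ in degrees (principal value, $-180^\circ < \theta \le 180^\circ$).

b = 0 and a > 0, so z lies on the positive real axis: θ = 0°


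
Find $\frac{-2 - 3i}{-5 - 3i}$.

Multiply numerator and denominator by conjugate (-5 + 3i):
= (-2 - 3i)(-5 + 3i) / ((-5)^2 + (-3)^2)
= (19 + 9i) / 34
= 19/34 + (9/34)i


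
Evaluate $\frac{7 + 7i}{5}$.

Divisor is real, so divide each part by 5:
= 7/5 + (7/5)i


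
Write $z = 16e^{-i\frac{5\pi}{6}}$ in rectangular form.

a = r cos θ = 16 * -sqrt(3)/2 = -8*sqrt(3)
b = r sin θ = 16 * -1/2 = -8
z = -8*sqrt(3) - 8i


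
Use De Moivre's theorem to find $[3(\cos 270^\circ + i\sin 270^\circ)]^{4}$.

By De Moivre: z^n = r^n(cos(nθ) + i sin(nθ))
= 3^4(cos(4*270°) + i sin(4*270°))
= 81(cos 0° + i sin 0°)
= 81


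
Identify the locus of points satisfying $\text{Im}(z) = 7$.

Im(z) = y where z = x + yi; the equation y = 7 is satisfied by all points with that y-coordinate
Locus: Horizontal line y = 7


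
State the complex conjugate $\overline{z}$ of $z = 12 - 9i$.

If z = a + bi, then conjugate(z) = a - bi
conjugate(12 - 9i) = 12 + 9i


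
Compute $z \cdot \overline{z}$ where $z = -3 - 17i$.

z * conjugate(z) = |z|^2 = a^2 + b^2
= (-3)^2 + (-17)^2 = 298


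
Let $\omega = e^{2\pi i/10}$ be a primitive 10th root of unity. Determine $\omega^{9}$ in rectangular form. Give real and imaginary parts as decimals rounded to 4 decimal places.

ω^9 = e^(2πi·9/10) = e^(i·9π/5)
= cos(9π/5) + i sin(9π/5)
= 0.8090 - 0.5878i


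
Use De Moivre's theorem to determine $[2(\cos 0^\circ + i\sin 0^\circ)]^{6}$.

By De Moivre: z^n = r^n(cos(nθ) + i sin(nθ))
= 2^6(cos(6*0°) + i sin(6*0°))
= 64(cos 0° + i sin 0°)
= 64


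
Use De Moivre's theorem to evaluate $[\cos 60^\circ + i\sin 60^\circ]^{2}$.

By De Moivre: z^n = r^n(cos(nθ) + i sin(nθ))
= 1^2(cos(2*60°) + i sin(2*60°))
= 1(cos 120° + i sin 120°)
= -1/2 + (sqrt(3)/2)i


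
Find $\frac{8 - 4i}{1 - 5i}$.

Multiply numerator and denominator by conjugate (1 + 5i):
= (8 - 4i)(1 + 5i) / (1^2 + (-5)^2)
= (28 + 36i) / 26
Divide through by 2: (14 + 18i) / 13
= 14/13 + (18/13)i


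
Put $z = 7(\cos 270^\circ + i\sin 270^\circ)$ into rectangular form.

a = r cos θ = 7 * 0 = 0
b = r sin θ = 7 * -1 = -7
z = -7i


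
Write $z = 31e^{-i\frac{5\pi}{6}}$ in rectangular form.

a = r cos θ = 31 * -sqrt(3)/2 = -31*sqrt(3)/2
b = r sin θ = 31 * -1/2 = -31/2
z = -31*sqrt(3)/2 - (31/2)i


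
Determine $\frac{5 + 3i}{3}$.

Divisor is real, so divide each part by 3:
= 5/3 + i


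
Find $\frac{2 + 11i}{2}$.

Divisor is real, so divide each part by 2:
= 1 + (11/2)i


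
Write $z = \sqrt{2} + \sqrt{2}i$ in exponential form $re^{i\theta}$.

r = |z| = sqrt((sqrt(2))^2 + (sqrt(2))^2) = sqrt(2 + 2) = sqrt(4) = 2
θ = arctan(b/a) = arctan(1.4142/1.4142) (quadrant-adjusted) = 45° = π/4
z = 2e^(i*π/4)


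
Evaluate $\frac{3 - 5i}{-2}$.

Divisor is real, so divide each part by -2:
= -3/2 + (5/2)i


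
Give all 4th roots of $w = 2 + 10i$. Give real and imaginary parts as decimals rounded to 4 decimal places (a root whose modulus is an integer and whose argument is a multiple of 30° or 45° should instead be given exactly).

|w| = sqrt(104) ≈ 10.198039, arg(w) ≈ 78.690068°
Root modulus = sqrt(104)^(1/4) ≈ 1.787019
Root arguments: θ_k = (arg(w) + 360°k)/4 for k = 0, 1, ..., 3
Compute each root as (root modulus)(cos θ_k + i sin θ_k) using full-precision intermediates, then round to 4 decimal places.
Roots: 1.6827 + 0.6016i, -0.6016 + 1.6827i, -1.6827 - 0.6016i, 0.6016 - 1.6827i


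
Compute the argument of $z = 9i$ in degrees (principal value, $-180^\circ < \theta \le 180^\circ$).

a = 0 and b > 0, so z lies on the positive imaginary axis: θ = 90°


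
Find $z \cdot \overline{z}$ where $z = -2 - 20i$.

z * conjugate(z) = |z|^2 = a^2 + b^2
= (-2)^2 + (-20)^2 = 404


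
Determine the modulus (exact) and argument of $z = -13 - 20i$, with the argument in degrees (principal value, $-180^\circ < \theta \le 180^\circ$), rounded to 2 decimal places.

|z| = sqrt((-13)^2 + (-20)^2) = sqrt(569)
arg(z) = arctan(b/a) = arctan(-20/-13) (quadrant-adjusted) = -123.02°


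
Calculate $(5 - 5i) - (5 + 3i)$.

(5 - 5) + (-5 - 3)i = -8i


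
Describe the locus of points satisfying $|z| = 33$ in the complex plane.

|z| = 33 means sqrt(x^2 + y^2) = 33
This is a circle of radius 33 centered at the origin


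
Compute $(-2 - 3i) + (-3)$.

(-2 + (-3)) + (-3 + 0)i = -5 - 3i


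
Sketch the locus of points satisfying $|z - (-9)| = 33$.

|z - z0| = r describes a circle centered at z0 with radius r
Here z0 = -9 and r = 33
Locus: Circle centered at (-9, 0) with radius 33


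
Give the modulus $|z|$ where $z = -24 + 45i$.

|z| = sqrt(a^2 + b^2) = sqrt((-24)^2 + 45^2) = sqrt(2601) = 51


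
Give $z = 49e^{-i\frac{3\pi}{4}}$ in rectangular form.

a = r cos θ = 49 * -sqrt(2)/2 = -49*sqrt(2)/2
b = r sin θ = 49 * -sqrt(2)/2 = -49*sqrt(2)/2
z = -49*sqrt(2)/2 - (49*sqrt(2)/2)i


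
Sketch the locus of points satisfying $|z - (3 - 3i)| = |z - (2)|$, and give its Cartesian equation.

|z - z1| = |z - z2| means z is equidistant from z1 and z2,
i.e. the perpendicular bisector of the segment from (3, -3) to (2, 0) (midpoint (5/2, -3/2)).
With z = x + yi, square both sides:
(x - 3)^2 + (y - (-3))^2 = (x - 2)^2 + (y - 0)^2
The x^2 and y^2 terms cancel: -2x + 6y = 4 - 18 = -14
Simplify: x - 3y = 7
Locus: Perpendicular bisector of the segment from (3, -3) to (2, 0): the line x - 3y = 7


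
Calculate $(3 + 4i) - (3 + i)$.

(3 - 3) + (4 - 1)i = 3i


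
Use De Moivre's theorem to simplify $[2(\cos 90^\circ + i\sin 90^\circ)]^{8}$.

By De Moivre: z^n = r^n(cos(nθ) + i sin(nθ))
= 2^8(cos(8*90°) + i sin(8*90°))
= 256(cos 0° + i sin 0°)
= 256


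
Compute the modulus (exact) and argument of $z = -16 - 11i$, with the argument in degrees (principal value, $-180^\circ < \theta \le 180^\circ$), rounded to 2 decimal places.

|z| = sqrt((-16)^2 + (-11)^2) = sqrt(377)
arg(z) = arctan(b/a) = arctan(-11/-16) (quadrant-adjusted) = -145.49°


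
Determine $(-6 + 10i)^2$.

(a + bi)^2 = a^2 - b^2 + 2abi
= (-6)^2 - 10^2 + 2*(-6)*10i
= -64 - 120i


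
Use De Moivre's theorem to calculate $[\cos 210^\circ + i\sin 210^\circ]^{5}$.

By De Moivre: z^n = r^n(cos(nθ) + i sin(nθ))
= 1^5(cos(5*210°) + i sin(5*210°))
= 1(cos 330° + i sin 330°)
= sqrt(3)/2 - (1/2)i


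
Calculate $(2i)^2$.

(a + bi)^2 = a^2 - b^2 + 2abi
= 0^2 - 2^2 + 2*0*2i
= -4


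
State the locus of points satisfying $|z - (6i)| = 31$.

|z - z0| = r describes a circle centered at z0 with radius r
Here z0 = 6i and r = 31
Locus: Circle centered at (0, 6) with radius 31


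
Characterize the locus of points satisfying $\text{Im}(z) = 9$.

Im(z) = y where z = x + yi; the equation y = 9 is satisfied by all points with that y-coordinate
Locus: Horizontal line y = 9


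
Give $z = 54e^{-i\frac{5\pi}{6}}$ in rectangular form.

a = r cos θ = 54 * -sqrt(3)/2 = -27*sqrt(3)
b = r sin θ = 54 * -1/2 = -27
z = -27*sqrt(3) - 27i


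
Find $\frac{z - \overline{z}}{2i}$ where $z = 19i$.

z - conjugate(z) = 2bi
(z - conjugate(z))/(2i) = 2bi/(2i) = b = 19


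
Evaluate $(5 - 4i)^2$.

(a + bi)^2 = a^2 - b^2 + 2abi
= 5^2 - (-4)^2 + 2*5*(-4)i
= 9 - 40i


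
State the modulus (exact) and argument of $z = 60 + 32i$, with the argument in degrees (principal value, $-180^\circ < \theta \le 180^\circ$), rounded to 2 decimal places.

|z| = sqrt(60^2 + 32^2) = 68
arg(z) = arctan(b/a) = arctan(32/60) (quadrant-adjusted) = 28.07°


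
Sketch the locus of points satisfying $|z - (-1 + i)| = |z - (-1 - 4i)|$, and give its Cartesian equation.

|z - z1| = |z - z2| means z is equidistant from z1 and z2,
i.e. the perpendicular bisector of the segment from (-1, 1) to (-1, -4) (midpoint (-1, -3/2)).
With z = x + yi, square both sides:
(x - (-1))^2 + (y - 1)^2 = (x - (-1))^2 + (y - (-4))^2
The x^2 and y^2 terms cancel: 0x + (-10)y = 17 - 2 = 15
Simplify: y = -3/2
Locus: Perpendicular bisector of the segment from (-1, 1) to (-1, -4): the line y = -3/2


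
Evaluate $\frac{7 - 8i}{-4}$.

Divisor is real, so divide each part by -4:
= -7/4 + 2i


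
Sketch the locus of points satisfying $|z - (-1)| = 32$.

|z - z0| = r describes a circle centered at z0 with radius r
Here z0 = -1 and r = 32
Locus: Circle centered at (-1, 0) with radius 32


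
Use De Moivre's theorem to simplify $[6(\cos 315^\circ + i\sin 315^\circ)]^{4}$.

By De Moivre: z^n = r^n(cos(nθ) + i sin(nθ))
= 6^4(cos(4*315°) + i sin(4*315°))
= 1296(cos 180° + i sin 180°)
= -1296


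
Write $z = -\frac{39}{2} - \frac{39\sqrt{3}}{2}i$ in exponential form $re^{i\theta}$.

r = |z| = sqrt((-39/2)^2 + (-39*sqrt(3)/2)^2) = sqrt(1521/4 + 4563/4) = sqrt(1521) = 39
θ = arctan(b/a) = arctan(-33.775/-19.5) (quadrant-adjusted) = 240° = 4π/3
z = 39e^(i*4π/3)


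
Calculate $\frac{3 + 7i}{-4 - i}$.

Multiply numerator and denominator by conjugate (-4 + i):
= (3 + 7i)(-4 + i) / ((-4)^2 + (-1)^2)
= (-19 - 25i) / 17
= -19/17 - (25/17)i


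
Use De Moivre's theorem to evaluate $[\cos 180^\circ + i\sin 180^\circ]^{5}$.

By De Moivre: z^n = r^n(cos(nθ) + i sin(nθ))
= 1^5(cos(5*180°) + i sin(5*180°))
= 1(cos 180° + i sin 180°)
= -1


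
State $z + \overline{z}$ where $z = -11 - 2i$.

z + conjugate(z) = (a + bi) + (a - bi) = 2a
= 2 * (-11) = -22


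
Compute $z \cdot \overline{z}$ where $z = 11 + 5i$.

z * conjugate(z) = |z|^2 = a^2 + b^2
= 11^2 + 5^2 = 146


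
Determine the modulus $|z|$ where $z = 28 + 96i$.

|z| = sqrt(a^2 + b^2) = sqrt(28^2 + 96^2) = sqrt(10000) = 100


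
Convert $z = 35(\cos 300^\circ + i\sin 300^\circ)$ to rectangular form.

a = r cos θ = 35 * 1/2 = 35/2
b = r sin θ = 35 * -sqrt(3)/2 = -35*sqrt(3)/2
z = 35/2 - (35*sqrt(3)/2)i


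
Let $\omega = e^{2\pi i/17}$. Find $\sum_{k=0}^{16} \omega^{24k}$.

Let ζ = ω^24 = e^(2πi·24/17). Since 17 ∤ 24, ζ ≠ 1.
Sum = Σ_{k=0}^{16} ζ^k = (ζ^17 - 1)/(ζ - 1) = (ω^{24·17} - 1)/(ζ - 1) = (1 - 1)/(ζ - 1) = 0


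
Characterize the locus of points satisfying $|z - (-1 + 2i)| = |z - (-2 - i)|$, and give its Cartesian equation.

|z - z1| = |z - z2| means z is equidistant from z1 and z2,
i.e. the perpendicular bisector of the segment from (-1, 2) to (-2, -1) (midpoint (-3/2, 1/2)).
With z = x + yi, square both sides:
(x - (-1))^2 + (y - 2)^2 = (x - (-2))^2 + (y - (-1))^2
The x^2 and y^2 terms cancel: -2x + (-6)y = 5 - 5 = 0
Simplify: x + 3y = 0
Locus: Perpendicular bisector of the segment from (-1, 2) to (-2, -1): the line x + 3y = 0


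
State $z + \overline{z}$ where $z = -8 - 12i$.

z + conjugate(z) = (a + bi) + (a - bi) = 2a
= 2 * (-8) = -16


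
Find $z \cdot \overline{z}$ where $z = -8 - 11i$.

z * conjugate(z) = |z|^2 = a^2 + b^2
= (-8)^2 + (-11)^2 = 185


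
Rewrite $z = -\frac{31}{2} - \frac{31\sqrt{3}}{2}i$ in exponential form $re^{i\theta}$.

r = |z| = sqrt((-31/2)^2 + (-31*sqrt(3)/2)^2) = sqrt(961/4 + 2883/4) = sqrt(961) = 31
θ = arctan(b/a) = arctan(-26.8468/-15.5) (quadrant-adjusted) = -120° = -2π/3
z = 31e^(-i*2π/3)


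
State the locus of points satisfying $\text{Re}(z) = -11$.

Re(z) = x where z = x + yi; the equation x = -11 is satisfied by all points with that x-coordinate
Locus: Vertical line x = -11


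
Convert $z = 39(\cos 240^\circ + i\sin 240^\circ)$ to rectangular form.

a = r cos θ = 39 * -1/2 = -39/2
b = r sin θ = 39 * -sqrt(3)/2 = -39*sqrt(3)/2
z = -39/2 - (39*sqrt(3)/2)i


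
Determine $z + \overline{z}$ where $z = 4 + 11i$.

z + conjugate(z) = (a + bi) + (a - bi) = 2a
= 2 * 4 = 8


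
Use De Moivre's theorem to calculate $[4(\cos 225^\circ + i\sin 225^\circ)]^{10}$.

By De Moivre: z^n = r^n(cos(nθ) + i sin(nθ))
= 4^10(cos(10*225°) + i sin(10*225°))
= 1048576(cos 90° + i sin 90°)
= 1048576i


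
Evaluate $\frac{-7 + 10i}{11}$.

Divisor is real, so divide each part by 11:
= -7/11 + (10/11)i


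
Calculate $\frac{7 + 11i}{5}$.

Divisor is real, so divide each part by 5:
= 7/5 + (11/5)i


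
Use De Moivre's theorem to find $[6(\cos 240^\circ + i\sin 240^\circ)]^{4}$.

By De Moivre: z^n = r^n(cos(nθ) + i sin(nθ))
= 6^4(cos(4*240°) + i sin(4*240°))
= 1296(cos 240° + i sin 240°)
= -648 - 648*sqrt(3)i


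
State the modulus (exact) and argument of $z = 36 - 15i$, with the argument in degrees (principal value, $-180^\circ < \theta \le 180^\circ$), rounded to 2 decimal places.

|z| = sqrt(36^2 + (-15)^2) = 39
arg(z) = arctan(b/a) = arctan(-15/36) (quadrant-adjusted) = -22.62°


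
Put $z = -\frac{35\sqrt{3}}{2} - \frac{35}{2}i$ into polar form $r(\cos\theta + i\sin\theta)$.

r = |z| = sqrt(a^2 + b^2) = sqrt((-35*sqrt(3)/2)^2 + (-35/2)^2) = sqrt(3675/4 + 1225/4) = sqrt(1225) = 35
θ = arctan(b/a) = arctan(-17.5/-30.3109) (quadrant-adjusted) = 210°
z = 35(cos 210° + i sin 210°)


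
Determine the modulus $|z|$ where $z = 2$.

|z| = sqrt(a^2 + b^2) = sqrt(2^2 + 0^2) = sqrt(4) = 2


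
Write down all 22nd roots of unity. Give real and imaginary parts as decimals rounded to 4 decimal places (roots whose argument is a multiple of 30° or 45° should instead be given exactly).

ω_k = e^(2πik/22) = cos(2πk/22) + i sin(2πk/22) for k = 0, 1, ..., 21
Roots: 1, 0.9595 + 0.2817i, 0.8413 + 0.5406i, 0.6549 + 0.7557i, 0.4154 + 0.9096i, 0.1423 + 0.9898i, -0.1423 + 0.9898i, -0.4154 + 0.9096i, -0.6549 + 0.7557i, -0.8413 + 0.5406i, -0.9595 + 0.2817i, -1, -0.9595 - 0.2817i, -0.8413 - 0.5406i, -0.6549 - 0.7557i, -0.4154 - 0.9096i, -0.1423 - 0.9898i, 0.1423 - 0.9898i, 0.4154 - 0.9096i, 0.6549 - 0.7557i, 0.8413 - 0.5406i, 0.9595 - 0.2817i


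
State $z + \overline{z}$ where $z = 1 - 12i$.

z + conjugate(z) = (a + bi) + (a - bi) = 2a
= 2 * 1 = 2


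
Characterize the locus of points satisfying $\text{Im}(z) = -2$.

Im(z) = y where z = x + yi; the equation y = -2 is satisfied by all points with that y-coordinate
Locus: Horizontal line y = -2


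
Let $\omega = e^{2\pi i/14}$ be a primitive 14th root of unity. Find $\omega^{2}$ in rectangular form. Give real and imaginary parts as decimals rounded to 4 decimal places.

ω^2 = e^(2πi·2/14) = e^(i·2π/7)
= cos(2π/7) + i sin(2π/7)
= 0.6235 + 0.7818i


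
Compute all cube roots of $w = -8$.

|w| = 8, arg(w) = 180°
Root modulus = 8^(1/3) = 2
Root arguments: θ_k = (180° + 360°k)/3 for k = 0, 1, ..., 2
Roots: 1 + sqrt(3)i, -2, 1 - sqrt(3)i


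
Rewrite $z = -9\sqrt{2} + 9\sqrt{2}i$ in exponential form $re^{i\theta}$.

r = |z| = sqrt((-9*sqrt(2))^2 + (9*sqrt(2))^2) = sqrt(162 + 162) = sqrt(324) = 18
θ = arctan(b/a) = arctan(12.7279/-12.7279) (quadrant-adjusted) = 135° = 3π/4
z = 18e^(i*3π/4)


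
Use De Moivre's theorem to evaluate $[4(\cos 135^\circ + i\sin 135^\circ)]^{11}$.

By De Moivre: z^n = r^n(cos(nθ) + i sin(nθ))
= 4^11(cos(11*135°) + i sin(11*135°))
= 4194304(cos 45° + i sin 45°)
= 2097152*sqrt(2) + 2097152*sqrt(2)i


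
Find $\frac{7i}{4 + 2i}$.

Multiply numerator and denominator by conjugate (4 - 2i):
= (7i)(4 - 2i) / (4^2 + 2^2)
= (14 + 28i) / 20
Divide through by 2: (7 + 14i) / 10
= 7/10 + (7/5)i


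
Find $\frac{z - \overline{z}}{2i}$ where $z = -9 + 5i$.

z - conjugate(z) = 2bi
(z - conjugate(z))/(2i) = 2bi/(2i) = b = 5


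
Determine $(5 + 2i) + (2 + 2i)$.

(5 + 2) + (2 + 2)i = 7 + 4i


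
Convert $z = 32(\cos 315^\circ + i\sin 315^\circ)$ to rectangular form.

a = r cos θ = 32 * sqrt(2)/2 = 16*sqrt(2)
b = r sin θ = 32 * -sqrt(2)/2 = -16*sqrt(2)
z = 16*sqrt(2) - 16*sqrt(2)i


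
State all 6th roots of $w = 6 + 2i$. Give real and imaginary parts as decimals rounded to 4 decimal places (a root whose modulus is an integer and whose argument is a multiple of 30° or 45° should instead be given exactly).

|w| = sqrt(40) ≈ 6.324555, arg(w) ≈ 18.434949°
Root modulus = sqrt(40)^(1/6) ≈ 1.359894
Root arguments: θ_k = (arg(w) + 360°k)/6 for k = 0, 1, ..., 5
Compute each root as (root modulus)(cos θ_k + i sin θ_k) using full-precision intermediates, then round to 4 decimal places.
Roots: 1.3579 + 0.0729i, 0.6158 + 1.2125i, -0.7421 + 1.1396i, -1.3579 - 0.0729i, -0.6158 - 1.2125i, 0.7421 - 1.1396i


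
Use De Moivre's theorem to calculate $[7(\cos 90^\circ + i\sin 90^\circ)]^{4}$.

By De Moivre: z^n = r^n(cos(nθ) + i sin(nθ))
= 7^4(cos(4*90°) + i sin(4*90°))
= 2401(cos 0° + i sin 0°)
= 2401


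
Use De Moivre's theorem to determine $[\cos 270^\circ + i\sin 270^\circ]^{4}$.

By De Moivre: z^n = r^n(cos(nθ) + i sin(nθ))
= 1^4(cos(4*270°) + i sin(4*270°))
= 1(cos 0° + i sin 0°)
= 1


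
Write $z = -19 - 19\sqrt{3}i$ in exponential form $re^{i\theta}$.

r = |z| = sqrt((-19)^2 + (-19*sqrt(3))^2) = sqrt(361 + 1083) = sqrt(1444) = 38
θ = arctan(b/a) = arctan(-32.909/-19) (quadrant-adjusted) = -120° = -2π/3
z = 38e^(-i*2π/3)


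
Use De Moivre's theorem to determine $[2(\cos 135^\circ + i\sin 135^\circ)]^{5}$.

By De Moivre: z^n = r^n(cos(nθ) + i sin(nθ))
= 2^5(cos(5*135°) + i sin(5*135°))
= 32(cos 315° + i sin 315°)
= 16*sqrt(2) - 16*sqrt(2)i


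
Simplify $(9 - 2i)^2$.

(a + bi)^2 = a^2 - b^2 + 2abi
= 9^2 - (-2)^2 + 2*9*(-2)i
= 77 - 36i


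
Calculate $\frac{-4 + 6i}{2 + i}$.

Multiply numerator and denominator by conjugate (2 - i):
= (-4 + 6i)(2 - i) / (2^2 + 1^2)
= (-2 + 16i) / 5
= -2/5 + (16/5)i


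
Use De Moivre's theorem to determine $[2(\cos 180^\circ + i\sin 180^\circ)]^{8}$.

By De Moivre: z^n = r^n(cos(nθ) + i sin(nθ))
= 2^8(cos(8*180°) + i sin(8*180°))
= 256(cos 0° + i sin 0°)
= 256


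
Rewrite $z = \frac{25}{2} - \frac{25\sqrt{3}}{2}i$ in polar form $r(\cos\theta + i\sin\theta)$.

r = |z| = sqrt(a^2 + b^2) = sqrt((25/2)^2 + (-25*sqrt(3)/2)^2) = sqrt(625/4 + 1875/4) = sqrt(625) = 25
θ = arctan(b/a) = arctan(-21.6506/12.5) (quadrant-adjusted) = 300°
z = 25(cos 300° + i sin 300°)


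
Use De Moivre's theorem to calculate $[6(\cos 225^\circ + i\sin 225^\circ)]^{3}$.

By De Moivre: z^n = r^n(cos(nθ) + i sin(nθ))
= 6^3(cos(3*225°) + i sin(3*225°))
= 216(cos 315° + i sin 315°)
= 108*sqrt(2) - 108*sqrt(2)i


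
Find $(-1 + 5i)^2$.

(a + bi)^2 = a^2 - b^2 + 2abi
= (-1)^2 - 5^2 + 2*(-1)*5i
= -24 - 10i


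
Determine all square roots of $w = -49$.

|w| = 49, arg(w) = 180°
Root modulus = 49^(1/2) = 7
Root arguments: θ_k = (180° + 360°k)/2 for k = 0, 1, ..., 1
Roots: 7i, -7i


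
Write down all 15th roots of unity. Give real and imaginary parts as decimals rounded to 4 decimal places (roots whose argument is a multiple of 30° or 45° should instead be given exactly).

ω_k = e^(2πik/15) = cos(2πk/15) + i sin(2πk/15) for k = 0, 1, ..., 14
Roots: 1, 0.9135 + 0.4067i, 0.6691 + 0.7431i, 0.3090 + 0.9511i, -0.1045 + 0.9945i, -1/2 + (sqrt(3)/2)i, -0.8090 + 0.5878i, -0.9781 + 0.2079i, -0.9781 - 0.2079i, -0.8090 - 0.5878i, -1/2 - (sqrt(3)/2)i, -0.1045 - 0.9945i, 0.3090 - 0.9511i, 0.6691 - 0.7431i, 0.9135 - 0.4067i


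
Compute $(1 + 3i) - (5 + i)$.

(1 - 5) + (3 - 1)i = -4 + 2i


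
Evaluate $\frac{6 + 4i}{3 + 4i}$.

Multiply numerator and denominator by conjugate (3 - 4i):
= (6 + 4i)(3 - 4i) / (3^2 + 4^2)
= (34 - 12i) / 25
= 34/25 - (12/25)i


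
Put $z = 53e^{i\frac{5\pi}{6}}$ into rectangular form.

a = r cos θ = 53 * -sqrt(3)/2 = -53*sqrt(3)/2
b = r sin θ = 53 * 1/2 = 53/2
z = -53*sqrt(3)/2 + (53/2)i


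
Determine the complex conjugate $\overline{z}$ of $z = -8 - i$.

If z = a + bi, then conjugate(z) = a - bi
conjugate(-8 - i) = -8 + i


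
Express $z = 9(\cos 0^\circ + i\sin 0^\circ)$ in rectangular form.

a = r cos θ = 9 * 1 = 9
b = r sin θ = 9 * 0 = 0
z = 9


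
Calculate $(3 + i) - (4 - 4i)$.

(3 - 4) + (1 - (-4))i = -1 + 5i


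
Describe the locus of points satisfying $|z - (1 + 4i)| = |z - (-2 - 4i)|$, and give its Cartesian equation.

|z - z1| = |z - z2| means z is equidistant from z1 and z2,
i.e. the perpendicular bisector of the segment from (1, 4) to (-2, -4) (midpoint (-1/2, 0)).
With z = x + yi, square both sides:
(x - 1)^2 + (y - 4)^2 = (x - (-2))^2 + (y - (-4))^2
The x^2 and y^2 terms cancel: -6x + (-16)y = 20 - 17 = 3
Simplify: 6x + 16y = -3
Locus: Perpendicular bisector of the segment from (1, 4) to (-2, -4): the line 6x + 16y = -3


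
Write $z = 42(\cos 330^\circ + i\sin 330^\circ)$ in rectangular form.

a = r cos θ = 42 * sqrt(3)/2 = 21*sqrt(3)
b = r sin θ = 42 * -1/2 = -21
z = 21*sqrt(3) - 21i


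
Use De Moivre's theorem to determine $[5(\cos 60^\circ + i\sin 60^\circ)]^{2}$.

By De Moivre: z^n = r^n(cos(nθ) + i sin(nθ))
= 5^2(cos(2*60°) + i sin(2*60°))
= 25(cos 120° + i sin 120°)
= -25/2 + (25*sqrt(3)/2)i


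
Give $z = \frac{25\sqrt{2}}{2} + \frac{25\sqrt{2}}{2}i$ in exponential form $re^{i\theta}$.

r = |z| = sqrt((25*sqrt(2)/2)^2 + (25*sqrt(2)/2)^2) = sqrt(625/2 + 625/2) = sqrt(625) = 25
θ = arctan(b/a) = arctan(17.6777/17.6777) (quadrant-adjusted) = 45° = π/4
z = 25e^(i*π/4)


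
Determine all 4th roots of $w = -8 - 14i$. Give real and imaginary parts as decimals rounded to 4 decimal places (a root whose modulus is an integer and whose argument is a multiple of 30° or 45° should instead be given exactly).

|w| = sqrt(260) ≈ 16.124515, arg(w) ≈ 240.255119°
Root modulus = sqrt(260)^(1/4) ≈ 2.003880
Root arguments: θ_k = (arg(w) + 360°k)/4 for k = 0, 1, ..., 3
Compute each root as (root modulus)(cos θ_k + i sin θ_k) using full-precision intermediates, then round to 4 decimal places.
Roots: 1.0000 + 1.7365i, -1.7365 + 1.0000i, -1.0000 - 1.7365i, 1.7365 - 1.0000i


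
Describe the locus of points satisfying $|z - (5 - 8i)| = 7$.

|z - z0| = r describes a circle centered at z0 with radius r
Here z0 = 5 - 8i and r = 7
Locus: Circle centered at (5, -8) with radius 7


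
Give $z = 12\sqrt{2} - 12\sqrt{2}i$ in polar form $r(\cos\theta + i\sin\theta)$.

r = |z| = sqrt(a^2 + b^2) = sqrt((12*sqrt(2))^2 + (-12*sqrt(2))^2) = sqrt(288 + 288) = sqrt(576) = 24
θ = arctan(b/a) = arctan(-16.9706/16.9706) (quadrant-adjusted) = 315°
z = 24(cos 315° + i sin 315°)


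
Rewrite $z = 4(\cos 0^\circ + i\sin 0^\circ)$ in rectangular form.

a = r cos θ = 4 * 1 = 4
b = r sin θ = 4 * 0 = 0
z = 4


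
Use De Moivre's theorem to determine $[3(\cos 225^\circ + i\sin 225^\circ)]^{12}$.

By De Moivre: z^n = r^n(cos(nθ) + i sin(nθ))
= 3^12(cos(12*225°) + i sin(12*225°))
= 531441(cos 180° + i sin 180°)
= -531441


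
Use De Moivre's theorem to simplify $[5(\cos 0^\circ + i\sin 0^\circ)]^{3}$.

By De Moivre: z^n = r^n(cos(nθ) + i sin(nθ))
= 5^3(cos(3*0°) + i sin(3*0°))
= 125(cos 0° + i sin 0°)
= 125


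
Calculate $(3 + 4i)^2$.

(a + bi)^2 = a^2 - b^2 + 2abi
= 3^2 - 4^2 + 2*3*4i
= -7 + 24i


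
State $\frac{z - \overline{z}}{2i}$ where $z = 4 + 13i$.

z - conjugate(z) = 2bi
(z - conjugate(z))/(2i) = 2bi/(2i) = b = 13


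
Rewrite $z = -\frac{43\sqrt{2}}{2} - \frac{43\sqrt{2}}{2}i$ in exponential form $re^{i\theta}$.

r = |z| = sqrt((-43*sqrt(2)/2)^2 + (-43*sqrt(2)/2)^2) = sqrt(1849/2 + 1849/2) = sqrt(1849) = 43
θ = arctan(b/a) = arctan(-30.4056/-30.4056) (quadrant-adjusted) = -135° = -3π/4
z = 43e^(-i*3π/4)


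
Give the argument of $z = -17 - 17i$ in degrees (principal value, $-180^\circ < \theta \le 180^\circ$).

θ = arctan(b/a) = arctan(-17/-17) (quadrant-adjusted) = -135°


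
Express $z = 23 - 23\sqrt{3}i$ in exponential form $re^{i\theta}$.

r = |z| = sqrt((23)^2 + (-23*sqrt(3))^2) = sqrt(529 + 1587) = sqrt(2116) = 46
θ = arctan(b/a) = arctan(-39.8372/23) (quadrant-adjusted) = -60° = -π/3
z = 46e^(-i*π/3)


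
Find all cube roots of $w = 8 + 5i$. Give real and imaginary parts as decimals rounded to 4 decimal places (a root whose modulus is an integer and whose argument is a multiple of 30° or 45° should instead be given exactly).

|w| = sqrt(89) ≈ 9.433981, arg(w) ≈ 32.005383°
Root modulus = sqrt(89)^(1/3) ≈ 2.112994
Root arguments: θ_k = (arg(w) + 360°k)/3 for k = 0, 1, ..., 2
Compute each root as (root modulus)(cos θ_k + i sin θ_k) using full-precision intermediates, then round to 4 decimal places.
Roots: 2.0765 + 0.3912i, -1.3770 + 1.6027i, -0.6995 - 1.9939i


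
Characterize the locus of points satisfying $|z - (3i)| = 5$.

|z - z0| = r describes a circle centered at z0 with radius r
Here z0 = 3i and r = 5
Locus: Circle centered at (0, 3) with radius 5


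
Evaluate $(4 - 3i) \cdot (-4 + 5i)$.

(a1*a2 - b1*b2) + (a1*b2 + b1*a2)i
= (-16 - (-15)) + (20 + 12)i
= -1 + 32i


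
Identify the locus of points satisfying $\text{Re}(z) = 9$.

Re(z) = x where z = x + yi; the equation x = 9 is satisfied by all points with that x-coordinate
Locus: Vertical line x = 9


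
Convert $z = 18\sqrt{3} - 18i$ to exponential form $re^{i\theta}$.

r = |z| = sqrt((18*sqrt(3))^2 + (-18)^2) = sqrt(972 + 324) = sqrt(1296) = 36
θ = arctan(b/a) = arctan(-18/31.1769) (quadrant-adjusted) = -30° = -π/6
z = 36e^(-i*π/6)


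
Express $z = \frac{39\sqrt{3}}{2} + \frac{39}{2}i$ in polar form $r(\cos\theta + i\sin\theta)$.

r = |z| = sqrt(a^2 + b^2) = sqrt((39*sqrt(3)/2)^2 + (39/2)^2) = sqrt(4563/4 + 1521/4) = sqrt(1521) = 39
θ = arctan(b/a) = arctan(19.5/33.775) (quadrant-adjusted) = 30°
z = 39(cos 30° + i sin 30°)


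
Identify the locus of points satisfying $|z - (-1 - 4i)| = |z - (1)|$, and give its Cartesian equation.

|z - z1| = |z - z2| means z is equidistant from z1 and z2,
i.e. the perpendicular bisector of the segment from (-1, -4) to (1, 0) (midpoint (0, -2)).
With z = x + yi, square both sides:
(x - (-1))^2 + (y - (-4))^2 = (x - 1)^2 + (y - 0)^2
The x^2 and y^2 terms cancel: 4x + 8y = 1 - 17 = -16
Simplify: x + 2y = -4
Locus: Perpendicular bisector of the segment from (-1, -4) to (1, 0): the line x + 2y = -4


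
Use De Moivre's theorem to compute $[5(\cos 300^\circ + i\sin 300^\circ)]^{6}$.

By De Moivre: z^n = r^n(cos(nθ) + i sin(nθ))
= 5^6(cos(6*300°) + i sin(6*300°))
= 15625(cos 0° + i sin 0°)
= 15625


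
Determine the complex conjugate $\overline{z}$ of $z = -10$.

If z = a + bi, then conjugate(z) = a - bi
conjugate(-10) = -10


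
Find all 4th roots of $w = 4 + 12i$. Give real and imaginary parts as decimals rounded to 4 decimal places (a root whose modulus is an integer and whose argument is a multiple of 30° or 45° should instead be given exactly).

|w| = sqrt(160) ≈ 12.649111, arg(w) ≈ 71.565051°
Root modulus = sqrt(160)^(1/4) ≈ 1.885884
Root arguments: θ_k = (arg(w) + 360°k)/4 for k = 0, 1, ..., 3
Compute each root as (root modulus)(cos θ_k + i sin θ_k) using full-precision intermediates, then round to 4 decimal places.
Roots: 1.7947 + 0.5794i, -0.5794 + 1.7947i, -1.7947 - 0.5794i, 0.5794 - 1.7947i


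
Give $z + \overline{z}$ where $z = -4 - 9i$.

z + conjugate(z) = (a + bi) + (a - bi) = 2a
= 2 * (-4) = -8


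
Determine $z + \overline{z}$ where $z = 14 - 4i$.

z + conjugate(z) = (a + bi) + (a - bi) = 2a
= 2 * 14 = 28


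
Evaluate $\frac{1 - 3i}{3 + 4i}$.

Multiply numerator and denominator by conjugate (3 - 4i):
= (1 - 3i)(3 - 4i) / (3^2 + 4^2)
= (-9 - 13i) / 25
= -9/25 - (13/25)i


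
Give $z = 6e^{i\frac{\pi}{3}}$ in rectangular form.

a = r cos θ = 6 * 1/2 = 3
b = r sin θ = 6 * sqrt(3)/2 = 3*sqrt(3)
z = 3 + 3*sqrt(3)i


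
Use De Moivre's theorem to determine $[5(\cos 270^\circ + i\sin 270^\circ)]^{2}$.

By De Moivre: z^n = r^n(cos(nθ) + i sin(nθ))
= 5^2(cos(2*270°) + i sin(2*270°))
= 25(cos 180° + i sin 180°)
= -25


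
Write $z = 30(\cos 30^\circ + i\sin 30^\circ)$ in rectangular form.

a = r cos θ = 30 * sqrt(3)/2 = 15*sqrt(3)
b = r sin θ = 30 * 1/2 = 15
z = 15*sqrt(3) + 15i


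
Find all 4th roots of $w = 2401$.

|w| = 2401, arg(w) = 0°
Root modulus = 2401^(1/4) = 7
Root arguments: θ_k = (0° + 360°k)/4 for k = 0, 1, ..., 3
Roots: 7, 7i, -7, -7i


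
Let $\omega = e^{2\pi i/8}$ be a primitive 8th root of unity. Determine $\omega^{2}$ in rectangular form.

ω^2 = e^(2πi·2/8) = e^(i·1π/2)
= cos(1π/2) + i sin(1π/2)
= i


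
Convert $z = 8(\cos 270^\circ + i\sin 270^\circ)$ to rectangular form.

a = r cos θ = 8 * 0 = 0
b = r sin θ = 8 * -1 = -8
z = -8i


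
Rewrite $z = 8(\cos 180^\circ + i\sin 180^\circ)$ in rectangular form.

a = r cos θ = 8 * -1 = -8
b = r sin θ = 8 * 0 = 0
z = -8


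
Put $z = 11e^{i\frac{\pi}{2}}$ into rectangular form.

a = r cos θ = 11 * 0 = 0
b = r sin θ = 11 * 1 = 11
z = 11i


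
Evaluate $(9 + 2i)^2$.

(a + bi)^2 = a^2 - b^2 + 2abi
= 9^2 - 2^2 + 2*9*2i
= 77 + 36i


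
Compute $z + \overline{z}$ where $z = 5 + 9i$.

z + conjugate(z) = (a + bi) + (a - bi) = 2a
= 2 * 5 = 10


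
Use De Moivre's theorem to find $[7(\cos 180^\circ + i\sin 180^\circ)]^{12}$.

By De Moivre: z^n = r^n(cos(nθ) + i sin(nθ))
= 7^12(cos(12*180°) + i sin(12*180°))
= 13841287201(cos 0° + i sin 0°)
= 13841287201


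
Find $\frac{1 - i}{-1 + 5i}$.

Multiply numerator and denominator by conjugate (-1 - 5i):
= (1 - i)(-1 - 5i) / ((-1)^2 + 5^2)
= (-6 - 4i) / 26
Divide through by 2: (-3 - 2i) / 13
= -3/13 - (2/13)i
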